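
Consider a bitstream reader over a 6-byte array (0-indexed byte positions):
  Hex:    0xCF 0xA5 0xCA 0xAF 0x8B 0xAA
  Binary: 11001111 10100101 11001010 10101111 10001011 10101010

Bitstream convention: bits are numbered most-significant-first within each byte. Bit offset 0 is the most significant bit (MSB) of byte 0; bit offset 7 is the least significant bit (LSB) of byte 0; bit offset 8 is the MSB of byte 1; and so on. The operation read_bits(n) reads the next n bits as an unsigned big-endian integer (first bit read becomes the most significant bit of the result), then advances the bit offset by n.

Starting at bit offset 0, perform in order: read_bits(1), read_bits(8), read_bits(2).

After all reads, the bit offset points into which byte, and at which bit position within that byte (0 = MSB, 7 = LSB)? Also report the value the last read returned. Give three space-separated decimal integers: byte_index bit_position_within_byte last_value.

Answer: 1 3 1

Derivation:
Read 1: bits[0:1] width=1 -> value=1 (bin 1); offset now 1 = byte 0 bit 1; 47 bits remain
Read 2: bits[1:9] width=8 -> value=159 (bin 10011111); offset now 9 = byte 1 bit 1; 39 bits remain
Read 3: bits[9:11] width=2 -> value=1 (bin 01); offset now 11 = byte 1 bit 3; 37 bits remain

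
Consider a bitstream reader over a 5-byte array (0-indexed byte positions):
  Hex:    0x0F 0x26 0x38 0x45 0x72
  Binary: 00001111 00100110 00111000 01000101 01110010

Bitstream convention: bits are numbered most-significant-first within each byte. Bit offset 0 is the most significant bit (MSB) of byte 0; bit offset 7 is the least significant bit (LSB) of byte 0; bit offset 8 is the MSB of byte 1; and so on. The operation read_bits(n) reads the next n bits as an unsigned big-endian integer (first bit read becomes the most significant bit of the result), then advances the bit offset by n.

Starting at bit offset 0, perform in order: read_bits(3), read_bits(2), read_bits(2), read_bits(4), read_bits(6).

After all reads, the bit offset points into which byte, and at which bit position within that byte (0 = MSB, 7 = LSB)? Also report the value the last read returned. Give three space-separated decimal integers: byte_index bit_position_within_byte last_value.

Read 1: bits[0:3] width=3 -> value=0 (bin 000); offset now 3 = byte 0 bit 3; 37 bits remain
Read 2: bits[3:5] width=2 -> value=1 (bin 01); offset now 5 = byte 0 bit 5; 35 bits remain
Read 3: bits[5:7] width=2 -> value=3 (bin 11); offset now 7 = byte 0 bit 7; 33 bits remain
Read 4: bits[7:11] width=4 -> value=9 (bin 1001); offset now 11 = byte 1 bit 3; 29 bits remain
Read 5: bits[11:17] width=6 -> value=12 (bin 001100); offset now 17 = byte 2 bit 1; 23 bits remain

Answer: 2 1 12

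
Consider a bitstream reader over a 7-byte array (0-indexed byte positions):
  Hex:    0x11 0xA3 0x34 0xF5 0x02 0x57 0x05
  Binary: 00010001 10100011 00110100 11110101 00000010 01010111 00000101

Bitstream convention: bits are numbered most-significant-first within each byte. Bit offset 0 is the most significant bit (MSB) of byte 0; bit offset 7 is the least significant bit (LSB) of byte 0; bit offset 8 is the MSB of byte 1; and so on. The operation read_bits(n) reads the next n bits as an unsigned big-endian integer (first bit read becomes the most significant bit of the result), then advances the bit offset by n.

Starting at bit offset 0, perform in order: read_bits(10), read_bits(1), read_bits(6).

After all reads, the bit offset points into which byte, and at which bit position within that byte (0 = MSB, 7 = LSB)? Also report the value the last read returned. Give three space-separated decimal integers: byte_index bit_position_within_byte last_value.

Answer: 2 1 6

Derivation:
Read 1: bits[0:10] width=10 -> value=70 (bin 0001000110); offset now 10 = byte 1 bit 2; 46 bits remain
Read 2: bits[10:11] width=1 -> value=1 (bin 1); offset now 11 = byte 1 bit 3; 45 bits remain
Read 3: bits[11:17] width=6 -> value=6 (bin 000110); offset now 17 = byte 2 bit 1; 39 bits remain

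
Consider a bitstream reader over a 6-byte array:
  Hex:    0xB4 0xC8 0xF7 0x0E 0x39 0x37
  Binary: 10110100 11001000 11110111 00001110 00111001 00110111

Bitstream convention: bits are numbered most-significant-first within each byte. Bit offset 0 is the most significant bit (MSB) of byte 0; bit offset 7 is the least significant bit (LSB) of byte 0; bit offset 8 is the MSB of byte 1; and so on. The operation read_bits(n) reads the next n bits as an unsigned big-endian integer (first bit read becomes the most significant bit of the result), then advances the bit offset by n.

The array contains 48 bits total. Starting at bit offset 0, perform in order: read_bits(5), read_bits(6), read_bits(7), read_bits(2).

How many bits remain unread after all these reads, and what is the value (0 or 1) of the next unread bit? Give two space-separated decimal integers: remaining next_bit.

Answer: 28 0

Derivation:
Read 1: bits[0:5] width=5 -> value=22 (bin 10110); offset now 5 = byte 0 bit 5; 43 bits remain
Read 2: bits[5:11] width=6 -> value=38 (bin 100110); offset now 11 = byte 1 bit 3; 37 bits remain
Read 3: bits[11:18] width=7 -> value=35 (bin 0100011); offset now 18 = byte 2 bit 2; 30 bits remain
Read 4: bits[18:20] width=2 -> value=3 (bin 11); offset now 20 = byte 2 bit 4; 28 bits remain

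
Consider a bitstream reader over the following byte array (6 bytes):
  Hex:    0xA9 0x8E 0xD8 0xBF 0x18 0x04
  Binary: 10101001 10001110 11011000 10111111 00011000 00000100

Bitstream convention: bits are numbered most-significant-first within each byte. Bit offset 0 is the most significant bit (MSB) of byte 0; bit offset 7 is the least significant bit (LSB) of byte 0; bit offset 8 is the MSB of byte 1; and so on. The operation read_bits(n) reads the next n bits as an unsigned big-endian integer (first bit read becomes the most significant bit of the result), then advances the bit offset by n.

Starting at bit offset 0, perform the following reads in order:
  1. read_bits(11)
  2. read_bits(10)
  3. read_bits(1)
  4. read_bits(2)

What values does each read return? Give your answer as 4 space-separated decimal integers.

Answer: 1356 475 0 0

Derivation:
Read 1: bits[0:11] width=11 -> value=1356 (bin 10101001100); offset now 11 = byte 1 bit 3; 37 bits remain
Read 2: bits[11:21] width=10 -> value=475 (bin 0111011011); offset now 21 = byte 2 bit 5; 27 bits remain
Read 3: bits[21:22] width=1 -> value=0 (bin 0); offset now 22 = byte 2 bit 6; 26 bits remain
Read 4: bits[22:24] width=2 -> value=0 (bin 00); offset now 24 = byte 3 bit 0; 24 bits remain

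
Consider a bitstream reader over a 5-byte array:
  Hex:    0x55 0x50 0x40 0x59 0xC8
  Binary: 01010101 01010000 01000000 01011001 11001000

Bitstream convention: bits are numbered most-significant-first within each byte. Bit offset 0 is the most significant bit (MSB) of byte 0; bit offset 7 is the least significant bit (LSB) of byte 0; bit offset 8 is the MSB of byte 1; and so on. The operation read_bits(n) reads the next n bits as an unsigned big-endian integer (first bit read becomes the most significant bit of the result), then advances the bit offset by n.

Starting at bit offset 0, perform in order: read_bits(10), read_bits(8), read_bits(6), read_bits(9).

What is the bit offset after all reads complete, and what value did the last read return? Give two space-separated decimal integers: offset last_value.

Read 1: bits[0:10] width=10 -> value=341 (bin 0101010101); offset now 10 = byte 1 bit 2; 30 bits remain
Read 2: bits[10:18] width=8 -> value=65 (bin 01000001); offset now 18 = byte 2 bit 2; 22 bits remain
Read 3: bits[18:24] width=6 -> value=0 (bin 000000); offset now 24 = byte 3 bit 0; 16 bits remain
Read 4: bits[24:33] width=9 -> value=179 (bin 010110011); offset now 33 = byte 4 bit 1; 7 bits remain

Answer: 33 179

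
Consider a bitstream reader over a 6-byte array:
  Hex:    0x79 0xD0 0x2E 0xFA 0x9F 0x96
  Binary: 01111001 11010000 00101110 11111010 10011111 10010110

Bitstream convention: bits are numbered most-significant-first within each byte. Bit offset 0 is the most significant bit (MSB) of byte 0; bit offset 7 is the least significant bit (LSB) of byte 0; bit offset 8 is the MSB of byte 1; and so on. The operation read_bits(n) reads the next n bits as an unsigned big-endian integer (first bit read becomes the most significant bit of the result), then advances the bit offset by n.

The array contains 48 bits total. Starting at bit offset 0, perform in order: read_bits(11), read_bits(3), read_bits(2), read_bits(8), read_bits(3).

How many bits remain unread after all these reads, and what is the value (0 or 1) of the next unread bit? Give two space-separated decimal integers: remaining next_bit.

Answer: 21 1

Derivation:
Read 1: bits[0:11] width=11 -> value=974 (bin 01111001110); offset now 11 = byte 1 bit 3; 37 bits remain
Read 2: bits[11:14] width=3 -> value=4 (bin 100); offset now 14 = byte 1 bit 6; 34 bits remain
Read 3: bits[14:16] width=2 -> value=0 (bin 00); offset now 16 = byte 2 bit 0; 32 bits remain
Read 4: bits[16:24] width=8 -> value=46 (bin 00101110); offset now 24 = byte 3 bit 0; 24 bits remain
Read 5: bits[24:27] width=3 -> value=7 (bin 111); offset now 27 = byte 3 bit 3; 21 bits remain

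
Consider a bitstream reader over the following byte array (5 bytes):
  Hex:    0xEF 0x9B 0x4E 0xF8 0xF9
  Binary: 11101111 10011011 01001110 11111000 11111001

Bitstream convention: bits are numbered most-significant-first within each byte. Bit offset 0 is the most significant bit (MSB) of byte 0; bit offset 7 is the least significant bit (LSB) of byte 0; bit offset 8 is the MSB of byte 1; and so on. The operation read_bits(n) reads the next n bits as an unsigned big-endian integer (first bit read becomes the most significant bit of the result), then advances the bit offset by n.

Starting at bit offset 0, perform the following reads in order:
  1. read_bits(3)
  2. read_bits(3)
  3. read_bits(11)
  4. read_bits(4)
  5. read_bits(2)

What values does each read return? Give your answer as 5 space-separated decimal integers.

Read 1: bits[0:3] width=3 -> value=7 (bin 111); offset now 3 = byte 0 bit 3; 37 bits remain
Read 2: bits[3:6] width=3 -> value=3 (bin 011); offset now 6 = byte 0 bit 6; 34 bits remain
Read 3: bits[6:17] width=11 -> value=1846 (bin 11100110110); offset now 17 = byte 2 bit 1; 23 bits remain
Read 4: bits[17:21] width=4 -> value=9 (bin 1001); offset now 21 = byte 2 bit 5; 19 bits remain
Read 5: bits[21:23] width=2 -> value=3 (bin 11); offset now 23 = byte 2 bit 7; 17 bits remain

Answer: 7 3 1846 9 3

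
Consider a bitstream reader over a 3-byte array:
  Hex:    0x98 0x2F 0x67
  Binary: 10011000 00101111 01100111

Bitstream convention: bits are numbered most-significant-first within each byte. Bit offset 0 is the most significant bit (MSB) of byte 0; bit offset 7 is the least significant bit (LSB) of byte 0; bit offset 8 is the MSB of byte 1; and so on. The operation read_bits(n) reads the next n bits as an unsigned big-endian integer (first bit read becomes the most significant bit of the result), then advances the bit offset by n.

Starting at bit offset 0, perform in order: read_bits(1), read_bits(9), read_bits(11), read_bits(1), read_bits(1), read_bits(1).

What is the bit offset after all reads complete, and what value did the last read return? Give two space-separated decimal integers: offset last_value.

Answer: 24 1

Derivation:
Read 1: bits[0:1] width=1 -> value=1 (bin 1); offset now 1 = byte 0 bit 1; 23 bits remain
Read 2: bits[1:10] width=9 -> value=96 (bin 001100000); offset now 10 = byte 1 bit 2; 14 bits remain
Read 3: bits[10:21] width=11 -> value=1516 (bin 10111101100); offset now 21 = byte 2 bit 5; 3 bits remain
Read 4: bits[21:22] width=1 -> value=1 (bin 1); offset now 22 = byte 2 bit 6; 2 bits remain
Read 5: bits[22:23] width=1 -> value=1 (bin 1); offset now 23 = byte 2 bit 7; 1 bits remain
Read 6: bits[23:24] width=1 -> value=1 (bin 1); offset now 24 = byte 3 bit 0; 0 bits remain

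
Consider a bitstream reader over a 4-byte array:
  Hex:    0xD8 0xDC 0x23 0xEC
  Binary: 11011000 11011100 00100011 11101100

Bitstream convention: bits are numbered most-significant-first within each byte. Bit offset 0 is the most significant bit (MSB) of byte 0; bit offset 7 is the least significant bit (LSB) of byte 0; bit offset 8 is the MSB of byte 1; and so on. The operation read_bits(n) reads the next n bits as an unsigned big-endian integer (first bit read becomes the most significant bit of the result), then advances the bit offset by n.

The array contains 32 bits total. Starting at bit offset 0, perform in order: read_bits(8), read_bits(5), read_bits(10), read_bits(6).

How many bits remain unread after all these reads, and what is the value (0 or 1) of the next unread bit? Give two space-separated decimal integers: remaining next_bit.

Read 1: bits[0:8] width=8 -> value=216 (bin 11011000); offset now 8 = byte 1 bit 0; 24 bits remain
Read 2: bits[8:13] width=5 -> value=27 (bin 11011); offset now 13 = byte 1 bit 5; 19 bits remain
Read 3: bits[13:23] width=10 -> value=529 (bin 1000010001); offset now 23 = byte 2 bit 7; 9 bits remain
Read 4: bits[23:29] width=6 -> value=61 (bin 111101); offset now 29 = byte 3 bit 5; 3 bits remain

Answer: 3 1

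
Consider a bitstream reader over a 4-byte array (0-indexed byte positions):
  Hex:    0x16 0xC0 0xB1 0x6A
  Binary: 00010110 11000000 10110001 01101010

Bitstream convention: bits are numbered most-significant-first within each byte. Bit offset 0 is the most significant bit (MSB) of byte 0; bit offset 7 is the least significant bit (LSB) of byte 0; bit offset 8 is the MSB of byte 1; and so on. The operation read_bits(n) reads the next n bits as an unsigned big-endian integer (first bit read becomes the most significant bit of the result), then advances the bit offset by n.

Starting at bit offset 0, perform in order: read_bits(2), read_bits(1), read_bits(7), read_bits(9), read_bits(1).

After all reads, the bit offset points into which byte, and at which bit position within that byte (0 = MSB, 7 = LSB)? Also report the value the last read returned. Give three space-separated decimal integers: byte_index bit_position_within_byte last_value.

Read 1: bits[0:2] width=2 -> value=0 (bin 00); offset now 2 = byte 0 bit 2; 30 bits remain
Read 2: bits[2:3] width=1 -> value=0 (bin 0); offset now 3 = byte 0 bit 3; 29 bits remain
Read 3: bits[3:10] width=7 -> value=91 (bin 1011011); offset now 10 = byte 1 bit 2; 22 bits remain
Read 4: bits[10:19] width=9 -> value=5 (bin 000000101); offset now 19 = byte 2 bit 3; 13 bits remain
Read 5: bits[19:20] width=1 -> value=1 (bin 1); offset now 20 = byte 2 bit 4; 12 bits remain

Answer: 2 4 1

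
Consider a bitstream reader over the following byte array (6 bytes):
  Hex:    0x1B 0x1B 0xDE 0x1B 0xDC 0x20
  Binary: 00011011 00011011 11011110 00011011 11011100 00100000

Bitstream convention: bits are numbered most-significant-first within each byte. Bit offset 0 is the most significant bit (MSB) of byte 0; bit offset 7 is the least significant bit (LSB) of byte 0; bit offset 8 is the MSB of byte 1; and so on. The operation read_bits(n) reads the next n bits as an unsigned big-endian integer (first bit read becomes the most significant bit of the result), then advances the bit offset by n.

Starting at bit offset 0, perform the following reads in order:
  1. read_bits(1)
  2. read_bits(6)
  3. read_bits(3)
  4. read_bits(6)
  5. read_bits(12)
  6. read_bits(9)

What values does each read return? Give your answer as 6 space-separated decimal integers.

Answer: 0 13 4 27 3553 379

Derivation:
Read 1: bits[0:1] width=1 -> value=0 (bin 0); offset now 1 = byte 0 bit 1; 47 bits remain
Read 2: bits[1:7] width=6 -> value=13 (bin 001101); offset now 7 = byte 0 bit 7; 41 bits remain
Read 3: bits[7:10] width=3 -> value=4 (bin 100); offset now 10 = byte 1 bit 2; 38 bits remain
Read 4: bits[10:16] width=6 -> value=27 (bin 011011); offset now 16 = byte 2 bit 0; 32 bits remain
Read 5: bits[16:28] width=12 -> value=3553 (bin 110111100001); offset now 28 = byte 3 bit 4; 20 bits remain
Read 6: bits[28:37] width=9 -> value=379 (bin 101111011); offset now 37 = byte 4 bit 5; 11 bits remain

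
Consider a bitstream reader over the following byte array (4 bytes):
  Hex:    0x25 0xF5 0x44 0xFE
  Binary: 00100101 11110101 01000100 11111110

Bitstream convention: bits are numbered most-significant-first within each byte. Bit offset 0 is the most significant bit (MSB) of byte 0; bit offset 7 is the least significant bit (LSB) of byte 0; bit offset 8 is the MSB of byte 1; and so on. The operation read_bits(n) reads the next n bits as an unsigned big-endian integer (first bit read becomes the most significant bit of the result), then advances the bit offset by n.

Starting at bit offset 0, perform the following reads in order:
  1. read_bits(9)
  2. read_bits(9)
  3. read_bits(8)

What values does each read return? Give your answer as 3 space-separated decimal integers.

Read 1: bits[0:9] width=9 -> value=75 (bin 001001011); offset now 9 = byte 1 bit 1; 23 bits remain
Read 2: bits[9:18] width=9 -> value=469 (bin 111010101); offset now 18 = byte 2 bit 2; 14 bits remain
Read 3: bits[18:26] width=8 -> value=19 (bin 00010011); offset now 26 = byte 3 bit 2; 6 bits remain

Answer: 75 469 19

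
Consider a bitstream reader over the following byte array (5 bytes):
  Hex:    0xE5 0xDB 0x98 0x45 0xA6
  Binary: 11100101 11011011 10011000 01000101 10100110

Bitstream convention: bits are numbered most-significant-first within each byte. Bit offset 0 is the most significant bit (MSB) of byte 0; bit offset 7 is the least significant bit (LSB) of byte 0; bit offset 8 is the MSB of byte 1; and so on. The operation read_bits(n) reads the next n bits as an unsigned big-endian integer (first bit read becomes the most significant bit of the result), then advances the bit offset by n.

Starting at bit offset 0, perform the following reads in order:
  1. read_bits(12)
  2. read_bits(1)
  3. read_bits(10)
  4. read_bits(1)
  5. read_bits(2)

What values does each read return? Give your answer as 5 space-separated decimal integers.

Read 1: bits[0:12] width=12 -> value=3677 (bin 111001011101); offset now 12 = byte 1 bit 4; 28 bits remain
Read 2: bits[12:13] width=1 -> value=1 (bin 1); offset now 13 = byte 1 bit 5; 27 bits remain
Read 3: bits[13:23] width=10 -> value=460 (bin 0111001100); offset now 23 = byte 2 bit 7; 17 bits remain
Read 4: bits[23:24] width=1 -> value=0 (bin 0); offset now 24 = byte 3 bit 0; 16 bits remain
Read 5: bits[24:26] width=2 -> value=1 (bin 01); offset now 26 = byte 3 bit 2; 14 bits remain

Answer: 3677 1 460 0 1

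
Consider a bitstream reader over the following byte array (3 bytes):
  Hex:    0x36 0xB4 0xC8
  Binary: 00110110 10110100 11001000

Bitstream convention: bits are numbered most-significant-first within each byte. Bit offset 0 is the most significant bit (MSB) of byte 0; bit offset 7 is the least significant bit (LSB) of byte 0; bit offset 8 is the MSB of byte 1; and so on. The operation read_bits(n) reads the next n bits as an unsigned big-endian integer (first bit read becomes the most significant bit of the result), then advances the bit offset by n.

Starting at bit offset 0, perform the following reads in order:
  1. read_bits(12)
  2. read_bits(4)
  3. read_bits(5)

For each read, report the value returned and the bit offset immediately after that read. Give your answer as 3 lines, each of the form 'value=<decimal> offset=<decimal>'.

Answer: value=875 offset=12
value=4 offset=16
value=25 offset=21

Derivation:
Read 1: bits[0:12] width=12 -> value=875 (bin 001101101011); offset now 12 = byte 1 bit 4; 12 bits remain
Read 2: bits[12:16] width=4 -> value=4 (bin 0100); offset now 16 = byte 2 bit 0; 8 bits remain
Read 3: bits[16:21] width=5 -> value=25 (bin 11001); offset now 21 = byte 2 bit 5; 3 bits remain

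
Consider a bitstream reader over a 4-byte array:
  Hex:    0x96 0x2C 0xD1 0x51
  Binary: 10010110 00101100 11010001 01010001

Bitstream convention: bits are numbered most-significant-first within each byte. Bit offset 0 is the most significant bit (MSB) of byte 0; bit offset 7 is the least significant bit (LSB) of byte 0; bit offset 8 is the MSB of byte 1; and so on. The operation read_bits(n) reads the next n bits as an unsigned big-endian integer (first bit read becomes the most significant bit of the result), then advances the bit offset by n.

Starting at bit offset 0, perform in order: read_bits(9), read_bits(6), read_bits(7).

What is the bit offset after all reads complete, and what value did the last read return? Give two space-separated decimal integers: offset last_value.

Answer: 22 52

Derivation:
Read 1: bits[0:9] width=9 -> value=300 (bin 100101100); offset now 9 = byte 1 bit 1; 23 bits remain
Read 2: bits[9:15] width=6 -> value=22 (bin 010110); offset now 15 = byte 1 bit 7; 17 bits remain
Read 3: bits[15:22] width=7 -> value=52 (bin 0110100); offset now 22 = byte 2 bit 6; 10 bits remain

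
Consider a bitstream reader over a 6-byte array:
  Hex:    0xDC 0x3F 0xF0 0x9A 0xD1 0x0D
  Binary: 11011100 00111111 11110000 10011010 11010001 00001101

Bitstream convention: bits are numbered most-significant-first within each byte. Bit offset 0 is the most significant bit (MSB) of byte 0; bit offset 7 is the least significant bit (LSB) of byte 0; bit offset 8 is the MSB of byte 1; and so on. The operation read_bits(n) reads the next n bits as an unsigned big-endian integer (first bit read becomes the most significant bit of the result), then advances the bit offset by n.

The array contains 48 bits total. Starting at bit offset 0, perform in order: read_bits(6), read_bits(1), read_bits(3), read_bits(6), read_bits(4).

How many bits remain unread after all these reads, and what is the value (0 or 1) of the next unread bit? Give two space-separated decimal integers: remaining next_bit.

Read 1: bits[0:6] width=6 -> value=55 (bin 110111); offset now 6 = byte 0 bit 6; 42 bits remain
Read 2: bits[6:7] width=1 -> value=0 (bin 0); offset now 7 = byte 0 bit 7; 41 bits remain
Read 3: bits[7:10] width=3 -> value=0 (bin 000); offset now 10 = byte 1 bit 2; 38 bits remain
Read 4: bits[10:16] width=6 -> value=63 (bin 111111); offset now 16 = byte 2 bit 0; 32 bits remain
Read 5: bits[16:20] width=4 -> value=15 (bin 1111); offset now 20 = byte 2 bit 4; 28 bits remain

Answer: 28 0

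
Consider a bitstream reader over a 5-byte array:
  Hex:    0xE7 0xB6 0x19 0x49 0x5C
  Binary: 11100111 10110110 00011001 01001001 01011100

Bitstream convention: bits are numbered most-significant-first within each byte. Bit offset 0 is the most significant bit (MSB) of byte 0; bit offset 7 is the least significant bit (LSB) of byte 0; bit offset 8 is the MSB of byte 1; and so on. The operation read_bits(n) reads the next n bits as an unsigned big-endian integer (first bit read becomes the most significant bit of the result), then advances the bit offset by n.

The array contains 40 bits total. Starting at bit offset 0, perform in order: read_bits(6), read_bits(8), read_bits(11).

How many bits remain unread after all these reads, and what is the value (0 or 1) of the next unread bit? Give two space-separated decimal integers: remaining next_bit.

Answer: 15 1

Derivation:
Read 1: bits[0:6] width=6 -> value=57 (bin 111001); offset now 6 = byte 0 bit 6; 34 bits remain
Read 2: bits[6:14] width=8 -> value=237 (bin 11101101); offset now 14 = byte 1 bit 6; 26 bits remain
Read 3: bits[14:25] width=11 -> value=1074 (bin 10000110010); offset now 25 = byte 3 bit 1; 15 bits remain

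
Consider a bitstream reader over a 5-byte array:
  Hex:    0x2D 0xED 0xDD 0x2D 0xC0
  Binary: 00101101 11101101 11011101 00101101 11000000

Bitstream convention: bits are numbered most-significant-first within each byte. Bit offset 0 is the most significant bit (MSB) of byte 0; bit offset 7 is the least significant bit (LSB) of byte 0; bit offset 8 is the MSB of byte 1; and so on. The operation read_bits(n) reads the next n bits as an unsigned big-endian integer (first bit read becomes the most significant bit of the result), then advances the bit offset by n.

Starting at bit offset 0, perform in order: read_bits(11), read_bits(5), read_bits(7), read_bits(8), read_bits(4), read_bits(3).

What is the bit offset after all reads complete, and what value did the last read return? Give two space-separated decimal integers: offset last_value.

Read 1: bits[0:11] width=11 -> value=367 (bin 00101101111); offset now 11 = byte 1 bit 3; 29 bits remain
Read 2: bits[11:16] width=5 -> value=13 (bin 01101); offset now 16 = byte 2 bit 0; 24 bits remain
Read 3: bits[16:23] width=7 -> value=110 (bin 1101110); offset now 23 = byte 2 bit 7; 17 bits remain
Read 4: bits[23:31] width=8 -> value=150 (bin 10010110); offset now 31 = byte 3 bit 7; 9 bits remain
Read 5: bits[31:35] width=4 -> value=14 (bin 1110); offset now 35 = byte 4 bit 3; 5 bits remain
Read 6: bits[35:38] width=3 -> value=0 (bin 000); offset now 38 = byte 4 bit 6; 2 bits remain

Answer: 38 0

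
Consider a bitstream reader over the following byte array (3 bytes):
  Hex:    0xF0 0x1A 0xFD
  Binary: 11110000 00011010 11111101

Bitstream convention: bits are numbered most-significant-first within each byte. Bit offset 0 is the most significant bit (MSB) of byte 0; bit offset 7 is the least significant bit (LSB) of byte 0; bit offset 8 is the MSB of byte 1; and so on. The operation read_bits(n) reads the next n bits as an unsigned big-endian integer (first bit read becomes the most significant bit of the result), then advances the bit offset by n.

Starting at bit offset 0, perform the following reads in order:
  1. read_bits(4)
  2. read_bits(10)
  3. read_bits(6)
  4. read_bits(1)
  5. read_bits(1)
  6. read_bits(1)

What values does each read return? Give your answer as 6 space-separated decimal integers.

Answer: 15 6 47 1 1 0

Derivation:
Read 1: bits[0:4] width=4 -> value=15 (bin 1111); offset now 4 = byte 0 bit 4; 20 bits remain
Read 2: bits[4:14] width=10 -> value=6 (bin 0000000110); offset now 14 = byte 1 bit 6; 10 bits remain
Read 3: bits[14:20] width=6 -> value=47 (bin 101111); offset now 20 = byte 2 bit 4; 4 bits remain
Read 4: bits[20:21] width=1 -> value=1 (bin 1); offset now 21 = byte 2 bit 5; 3 bits remain
Read 5: bits[21:22] width=1 -> value=1 (bin 1); offset now 22 = byte 2 bit 6; 2 bits remain
Read 6: bits[22:23] width=1 -> value=0 (bin 0); offset now 23 = byte 2 bit 7; 1 bits remain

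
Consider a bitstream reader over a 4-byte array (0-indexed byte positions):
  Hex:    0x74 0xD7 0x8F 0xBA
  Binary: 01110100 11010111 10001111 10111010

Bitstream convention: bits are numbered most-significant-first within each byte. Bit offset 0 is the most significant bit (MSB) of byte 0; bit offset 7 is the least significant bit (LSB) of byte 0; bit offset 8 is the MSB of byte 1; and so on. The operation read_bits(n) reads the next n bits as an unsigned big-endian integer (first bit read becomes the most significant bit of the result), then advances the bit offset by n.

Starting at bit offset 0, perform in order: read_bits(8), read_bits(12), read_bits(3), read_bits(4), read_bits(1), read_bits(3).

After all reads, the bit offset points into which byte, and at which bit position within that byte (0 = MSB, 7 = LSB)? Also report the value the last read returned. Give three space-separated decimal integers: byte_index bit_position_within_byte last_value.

Answer: 3 7 5

Derivation:
Read 1: bits[0:8] width=8 -> value=116 (bin 01110100); offset now 8 = byte 1 bit 0; 24 bits remain
Read 2: bits[8:20] width=12 -> value=3448 (bin 110101111000); offset now 20 = byte 2 bit 4; 12 bits remain
Read 3: bits[20:23] width=3 -> value=7 (bin 111); offset now 23 = byte 2 bit 7; 9 bits remain
Read 4: bits[23:27] width=4 -> value=13 (bin 1101); offset now 27 = byte 3 bit 3; 5 bits remain
Read 5: bits[27:28] width=1 -> value=1 (bin 1); offset now 28 = byte 3 bit 4; 4 bits remain
Read 6: bits[28:31] width=3 -> value=5 (bin 101); offset now 31 = byte 3 bit 7; 1 bits remain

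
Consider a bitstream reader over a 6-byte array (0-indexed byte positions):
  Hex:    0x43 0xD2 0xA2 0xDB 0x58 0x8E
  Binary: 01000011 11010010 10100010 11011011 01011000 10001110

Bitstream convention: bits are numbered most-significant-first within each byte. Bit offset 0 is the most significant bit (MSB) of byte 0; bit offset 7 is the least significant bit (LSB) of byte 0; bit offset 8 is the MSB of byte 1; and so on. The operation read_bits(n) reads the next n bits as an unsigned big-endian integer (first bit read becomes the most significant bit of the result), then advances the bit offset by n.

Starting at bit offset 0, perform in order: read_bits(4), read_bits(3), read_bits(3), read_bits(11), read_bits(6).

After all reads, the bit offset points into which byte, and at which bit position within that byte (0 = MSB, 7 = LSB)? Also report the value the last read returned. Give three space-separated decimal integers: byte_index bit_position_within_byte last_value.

Answer: 3 3 22

Derivation:
Read 1: bits[0:4] width=4 -> value=4 (bin 0100); offset now 4 = byte 0 bit 4; 44 bits remain
Read 2: bits[4:7] width=3 -> value=1 (bin 001); offset now 7 = byte 0 bit 7; 41 bits remain
Read 3: bits[7:10] width=3 -> value=7 (bin 111); offset now 10 = byte 1 bit 2; 38 bits remain
Read 4: bits[10:21] width=11 -> value=596 (bin 01001010100); offset now 21 = byte 2 bit 5; 27 bits remain
Read 5: bits[21:27] width=6 -> value=22 (bin 010110); offset now 27 = byte 3 bit 3; 21 bits remain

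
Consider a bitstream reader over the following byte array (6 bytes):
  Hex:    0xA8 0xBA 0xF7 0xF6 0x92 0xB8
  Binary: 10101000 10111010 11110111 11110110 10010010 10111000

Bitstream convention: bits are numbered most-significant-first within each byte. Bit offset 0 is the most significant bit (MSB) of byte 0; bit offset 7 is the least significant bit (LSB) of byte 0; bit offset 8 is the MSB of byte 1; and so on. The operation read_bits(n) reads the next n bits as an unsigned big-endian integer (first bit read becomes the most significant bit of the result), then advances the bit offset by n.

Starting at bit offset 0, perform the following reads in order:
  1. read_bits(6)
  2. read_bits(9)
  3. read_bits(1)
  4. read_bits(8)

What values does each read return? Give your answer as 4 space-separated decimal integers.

Answer: 42 93 0 247

Derivation:
Read 1: bits[0:6] width=6 -> value=42 (bin 101010); offset now 6 = byte 0 bit 6; 42 bits remain
Read 2: bits[6:15] width=9 -> value=93 (bin 001011101); offset now 15 = byte 1 bit 7; 33 bits remain
Read 3: bits[15:16] width=1 -> value=0 (bin 0); offset now 16 = byte 2 bit 0; 32 bits remain
Read 4: bits[16:24] width=8 -> value=247 (bin 11110111); offset now 24 = byte 3 bit 0; 24 bits remain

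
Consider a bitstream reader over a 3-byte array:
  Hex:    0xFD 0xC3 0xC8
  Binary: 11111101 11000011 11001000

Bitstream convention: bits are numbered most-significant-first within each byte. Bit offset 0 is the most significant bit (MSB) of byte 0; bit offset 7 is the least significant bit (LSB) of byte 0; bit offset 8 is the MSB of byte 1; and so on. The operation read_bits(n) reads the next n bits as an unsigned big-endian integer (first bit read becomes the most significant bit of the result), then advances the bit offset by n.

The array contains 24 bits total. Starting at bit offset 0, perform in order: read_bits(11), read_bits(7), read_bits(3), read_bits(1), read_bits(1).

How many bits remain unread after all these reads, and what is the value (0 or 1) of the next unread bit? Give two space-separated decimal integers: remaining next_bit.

Read 1: bits[0:11] width=11 -> value=2030 (bin 11111101110); offset now 11 = byte 1 bit 3; 13 bits remain
Read 2: bits[11:18] width=7 -> value=15 (bin 0001111); offset now 18 = byte 2 bit 2; 6 bits remain
Read 3: bits[18:21] width=3 -> value=1 (bin 001); offset now 21 = byte 2 bit 5; 3 bits remain
Read 4: bits[21:22] width=1 -> value=0 (bin 0); offset now 22 = byte 2 bit 6; 2 bits remain
Read 5: bits[22:23] width=1 -> value=0 (bin 0); offset now 23 = byte 2 bit 7; 1 bits remain

Answer: 1 0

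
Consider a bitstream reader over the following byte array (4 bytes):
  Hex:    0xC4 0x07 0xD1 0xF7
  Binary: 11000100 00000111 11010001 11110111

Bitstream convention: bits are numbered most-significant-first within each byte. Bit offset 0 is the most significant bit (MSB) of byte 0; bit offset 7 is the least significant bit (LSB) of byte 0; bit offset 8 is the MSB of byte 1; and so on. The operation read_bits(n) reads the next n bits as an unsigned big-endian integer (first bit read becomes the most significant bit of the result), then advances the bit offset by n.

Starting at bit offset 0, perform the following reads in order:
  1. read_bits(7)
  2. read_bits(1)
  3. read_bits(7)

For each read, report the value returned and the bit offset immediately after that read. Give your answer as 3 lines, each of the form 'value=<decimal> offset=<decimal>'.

Read 1: bits[0:7] width=7 -> value=98 (bin 1100010); offset now 7 = byte 0 bit 7; 25 bits remain
Read 2: bits[7:8] width=1 -> value=0 (bin 0); offset now 8 = byte 1 bit 0; 24 bits remain
Read 3: bits[8:15] width=7 -> value=3 (bin 0000011); offset now 15 = byte 1 bit 7; 17 bits remain

Answer: value=98 offset=7
value=0 offset=8
value=3 offset=15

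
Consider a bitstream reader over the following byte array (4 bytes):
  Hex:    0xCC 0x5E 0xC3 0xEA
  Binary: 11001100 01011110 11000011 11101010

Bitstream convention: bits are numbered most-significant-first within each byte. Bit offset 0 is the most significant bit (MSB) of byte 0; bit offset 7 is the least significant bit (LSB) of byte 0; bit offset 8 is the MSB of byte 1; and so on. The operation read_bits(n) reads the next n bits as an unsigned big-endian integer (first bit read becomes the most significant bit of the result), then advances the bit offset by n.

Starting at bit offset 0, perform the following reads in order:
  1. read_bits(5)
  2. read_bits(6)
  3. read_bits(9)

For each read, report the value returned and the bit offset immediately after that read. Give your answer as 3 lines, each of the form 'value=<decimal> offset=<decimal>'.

Answer: value=25 offset=5
value=34 offset=11
value=492 offset=20

Derivation:
Read 1: bits[0:5] width=5 -> value=25 (bin 11001); offset now 5 = byte 0 bit 5; 27 bits remain
Read 2: bits[5:11] width=6 -> value=34 (bin 100010); offset now 11 = byte 1 bit 3; 21 bits remain
Read 3: bits[11:20] width=9 -> value=492 (bin 111101100); offset now 20 = byte 2 bit 4; 12 bits remain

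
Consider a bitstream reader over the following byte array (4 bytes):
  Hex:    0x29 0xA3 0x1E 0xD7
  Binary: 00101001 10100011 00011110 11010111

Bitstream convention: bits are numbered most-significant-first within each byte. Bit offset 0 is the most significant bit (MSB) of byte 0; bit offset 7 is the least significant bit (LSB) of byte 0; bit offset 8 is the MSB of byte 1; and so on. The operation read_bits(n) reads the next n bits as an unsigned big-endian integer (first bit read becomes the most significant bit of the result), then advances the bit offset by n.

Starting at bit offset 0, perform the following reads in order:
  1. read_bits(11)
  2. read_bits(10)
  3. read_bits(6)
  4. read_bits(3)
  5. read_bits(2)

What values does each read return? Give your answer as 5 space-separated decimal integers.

Read 1: bits[0:11] width=11 -> value=333 (bin 00101001101); offset now 11 = byte 1 bit 3; 21 bits remain
Read 2: bits[11:21] width=10 -> value=99 (bin 0001100011); offset now 21 = byte 2 bit 5; 11 bits remain
Read 3: bits[21:27] width=6 -> value=54 (bin 110110); offset now 27 = byte 3 bit 3; 5 bits remain
Read 4: bits[27:30] width=3 -> value=5 (bin 101); offset now 30 = byte 3 bit 6; 2 bits remain
Read 5: bits[30:32] width=2 -> value=3 (bin 11); offset now 32 = byte 4 bit 0; 0 bits remain

Answer: 333 99 54 5 3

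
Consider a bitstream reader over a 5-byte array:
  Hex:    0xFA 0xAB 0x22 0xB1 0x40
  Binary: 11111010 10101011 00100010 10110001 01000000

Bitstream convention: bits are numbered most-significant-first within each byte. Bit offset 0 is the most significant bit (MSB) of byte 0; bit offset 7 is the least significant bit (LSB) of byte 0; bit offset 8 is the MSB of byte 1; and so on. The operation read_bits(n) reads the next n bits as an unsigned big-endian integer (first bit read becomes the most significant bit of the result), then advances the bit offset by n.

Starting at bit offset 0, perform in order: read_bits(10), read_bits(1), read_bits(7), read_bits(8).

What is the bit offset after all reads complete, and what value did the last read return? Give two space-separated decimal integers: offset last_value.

Read 1: bits[0:10] width=10 -> value=1002 (bin 1111101010); offset now 10 = byte 1 bit 2; 30 bits remain
Read 2: bits[10:11] width=1 -> value=1 (bin 1); offset now 11 = byte 1 bit 3; 29 bits remain
Read 3: bits[11:18] width=7 -> value=44 (bin 0101100); offset now 18 = byte 2 bit 2; 22 bits remain
Read 4: bits[18:26] width=8 -> value=138 (bin 10001010); offset now 26 = byte 3 bit 2; 14 bits remain

Answer: 26 138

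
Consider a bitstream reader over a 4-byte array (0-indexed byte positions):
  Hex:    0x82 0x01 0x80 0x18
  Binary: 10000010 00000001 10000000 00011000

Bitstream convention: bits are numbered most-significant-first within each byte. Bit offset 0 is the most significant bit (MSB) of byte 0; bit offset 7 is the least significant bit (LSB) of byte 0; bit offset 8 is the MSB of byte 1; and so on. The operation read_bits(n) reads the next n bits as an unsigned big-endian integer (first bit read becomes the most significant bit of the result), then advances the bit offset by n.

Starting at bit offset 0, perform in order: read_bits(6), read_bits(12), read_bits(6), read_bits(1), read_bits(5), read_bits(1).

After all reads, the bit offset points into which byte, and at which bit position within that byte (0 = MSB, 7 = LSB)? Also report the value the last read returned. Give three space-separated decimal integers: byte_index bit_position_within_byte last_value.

Answer: 3 7 0

Derivation:
Read 1: bits[0:6] width=6 -> value=32 (bin 100000); offset now 6 = byte 0 bit 6; 26 bits remain
Read 2: bits[6:18] width=12 -> value=2054 (bin 100000000110); offset now 18 = byte 2 bit 2; 14 bits remain
Read 3: bits[18:24] width=6 -> value=0 (bin 000000); offset now 24 = byte 3 bit 0; 8 bits remain
Read 4: bits[24:25] width=1 -> value=0 (bin 0); offset now 25 = byte 3 bit 1; 7 bits remain
Read 5: bits[25:30] width=5 -> value=6 (bin 00110); offset now 30 = byte 3 bit 6; 2 bits remain
Read 6: bits[30:31] width=1 -> value=0 (bin 0); offset now 31 = byte 3 bit 7; 1 bits remain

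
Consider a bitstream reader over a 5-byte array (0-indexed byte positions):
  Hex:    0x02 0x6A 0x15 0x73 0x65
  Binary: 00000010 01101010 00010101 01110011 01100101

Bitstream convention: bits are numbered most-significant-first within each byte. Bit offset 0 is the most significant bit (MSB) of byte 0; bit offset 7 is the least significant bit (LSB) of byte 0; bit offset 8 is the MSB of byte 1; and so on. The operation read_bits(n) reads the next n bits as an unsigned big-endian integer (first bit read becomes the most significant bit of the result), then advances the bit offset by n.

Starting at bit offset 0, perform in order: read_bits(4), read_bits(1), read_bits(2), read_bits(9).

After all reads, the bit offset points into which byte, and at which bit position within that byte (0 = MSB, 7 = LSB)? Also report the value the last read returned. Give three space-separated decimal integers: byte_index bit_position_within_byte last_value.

Answer: 2 0 106

Derivation:
Read 1: bits[0:4] width=4 -> value=0 (bin 0000); offset now 4 = byte 0 bit 4; 36 bits remain
Read 2: bits[4:5] width=1 -> value=0 (bin 0); offset now 5 = byte 0 bit 5; 35 bits remain
Read 3: bits[5:7] width=2 -> value=1 (bin 01); offset now 7 = byte 0 bit 7; 33 bits remain
Read 4: bits[7:16] width=9 -> value=106 (bin 001101010); offset now 16 = byte 2 bit 0; 24 bits remain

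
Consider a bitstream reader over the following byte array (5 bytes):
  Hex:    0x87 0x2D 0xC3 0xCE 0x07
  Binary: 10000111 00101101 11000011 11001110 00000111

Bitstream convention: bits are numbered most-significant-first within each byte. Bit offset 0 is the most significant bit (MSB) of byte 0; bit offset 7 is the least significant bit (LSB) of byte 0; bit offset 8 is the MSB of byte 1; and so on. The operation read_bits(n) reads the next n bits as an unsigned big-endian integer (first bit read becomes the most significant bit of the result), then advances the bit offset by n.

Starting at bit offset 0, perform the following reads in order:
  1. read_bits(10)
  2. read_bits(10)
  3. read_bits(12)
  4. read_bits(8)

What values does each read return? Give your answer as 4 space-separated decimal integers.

Answer: 540 732 974 7

Derivation:
Read 1: bits[0:10] width=10 -> value=540 (bin 1000011100); offset now 10 = byte 1 bit 2; 30 bits remain
Read 2: bits[10:20] width=10 -> value=732 (bin 1011011100); offset now 20 = byte 2 bit 4; 20 bits remain
Read 3: bits[20:32] width=12 -> value=974 (bin 001111001110); offset now 32 = byte 4 bit 0; 8 bits remain
Read 4: bits[32:40] width=8 -> value=7 (bin 00000111); offset now 40 = byte 5 bit 0; 0 bits remain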